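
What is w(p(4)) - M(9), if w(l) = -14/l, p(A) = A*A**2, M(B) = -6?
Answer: 185/32 ≈ 5.7813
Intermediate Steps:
p(A) = A**3
w(p(4)) - M(9) = -14/(4**3) - 1*(-6) = -14/64 + 6 = -14*1/64 + 6 = -7/32 + 6 = 185/32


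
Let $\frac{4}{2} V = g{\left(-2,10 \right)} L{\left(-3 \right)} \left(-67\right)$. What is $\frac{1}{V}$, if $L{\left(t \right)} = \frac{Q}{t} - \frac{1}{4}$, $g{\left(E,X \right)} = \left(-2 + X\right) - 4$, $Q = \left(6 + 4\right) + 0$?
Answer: $\frac{6}{2881} \approx 0.0020826$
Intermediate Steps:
$Q = 10$ ($Q = 10 + 0 = 10$)
$g{\left(E,X \right)} = -6 + X$
$L{\left(t \right)} = - \frac{1}{4} + \frac{10}{t}$ ($L{\left(t \right)} = \frac{10}{t} - \frac{1}{4} = - \frac{1}{4} + \frac{10}{t}$)
$V = \frac{2881}{6}$ ($V = \frac{\left(-6 + 10\right) \frac{40 - -3}{4 \left(-3\right)} \left(-67\right)}{2} = \frac{4 \cdot \frac{1}{4} \left(- \frac{1}{3}\right) \left(40 + 3\right) \left(-67\right)}{2} = \frac{4 \cdot \frac{1}{4} \left(- \frac{1}{3}\right) 43 \left(-67\right)}{2} = \frac{4 \left(- \frac{43}{12}\right) \left(-67\right)}{2} = \frac{\left(- \frac{43}{3}\right) \left(-67\right)}{2} = \frac{1}{2} \cdot \frac{2881}{3} = \frac{2881}{6} \approx 480.17$)
$\frac{1}{V} = \frac{1}{\frac{2881}{6}} = \frac{6}{2881}$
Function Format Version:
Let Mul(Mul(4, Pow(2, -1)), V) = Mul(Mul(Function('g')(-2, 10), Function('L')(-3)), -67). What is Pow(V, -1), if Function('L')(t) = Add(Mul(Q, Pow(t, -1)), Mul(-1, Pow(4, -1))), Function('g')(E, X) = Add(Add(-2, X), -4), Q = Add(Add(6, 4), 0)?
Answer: Rational(6, 2881) ≈ 0.0020826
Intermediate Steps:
Q = 10 (Q = Add(10, 0) = 10)
Function('g')(E, X) = Add(-6, X)
Function('L')(t) = Add(Rational(-1, 4), Mul(10, Pow(t, -1))) (Function('L')(t) = Add(Mul(10, Pow(t, -1)), Mul(-1, Pow(4, -1))) = Add(Mul(10, Pow(t, -1)), Mul(-1, Rational(1, 4))) = Add(Mul(10, Pow(t, -1)), Rational(-1, 4)) = Add(Rational(-1, 4), Mul(10, Pow(t, -1))))
V = Rational(2881, 6) (V = Mul(Rational(1, 2), Mul(Mul(Add(-6, 10), Mul(Rational(1, 4), Pow(-3, -1), Add(40, Mul(-1, -3)))), -67)) = Mul(Rational(1, 2), Mul(Mul(4, Mul(Rational(1, 4), Rational(-1, 3), Add(40, 3))), -67)) = Mul(Rational(1, 2), Mul(Mul(4, Mul(Rational(1, 4), Rational(-1, 3), 43)), -67)) = Mul(Rational(1, 2), Mul(Mul(4, Rational(-43, 12)), -67)) = Mul(Rational(1, 2), Mul(Rational(-43, 3), -67)) = Mul(Rational(1, 2), Rational(2881, 3)) = Rational(2881, 6) ≈ 480.17)
Pow(V, -1) = Pow(Rational(2881, 6), -1) = Rational(6, 2881)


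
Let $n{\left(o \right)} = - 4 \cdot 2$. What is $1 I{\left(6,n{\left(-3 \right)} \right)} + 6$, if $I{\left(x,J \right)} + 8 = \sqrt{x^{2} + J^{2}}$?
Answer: $8$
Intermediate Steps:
$n{\left(o \right)} = -8$ ($n{\left(o \right)} = \left(-1\right) 8 = -8$)
$I{\left(x,J \right)} = -8 + \sqrt{J^{2} + x^{2}}$ ($I{\left(x,J \right)} = -8 + \sqrt{x^{2} + J^{2}} = -8 + \sqrt{J^{2} + x^{2}}$)
$1 I{\left(6,n{\left(-3 \right)} \right)} + 6 = 1 \left(-8 + \sqrt{\left(-8\right)^{2} + 6^{2}}\right) + 6 = 1 \left(-8 + \sqrt{64 + 36}\right) + 6 = 1 \left(-8 + \sqrt{100}\right) + 6 = 1 \left(-8 + 10\right) + 6 = 1 \cdot 2 + 6 = 2 + 6 = 8$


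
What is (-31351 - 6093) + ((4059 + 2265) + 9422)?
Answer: -21698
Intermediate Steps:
(-31351 - 6093) + ((4059 + 2265) + 9422) = -37444 + (6324 + 9422) = -37444 + 15746 = -21698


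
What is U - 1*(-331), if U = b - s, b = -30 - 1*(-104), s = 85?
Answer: 320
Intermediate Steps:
b = 74 (b = -30 + 104 = 74)
U = -11 (U = 74 - 1*85 = 74 - 85 = -11)
U - 1*(-331) = -11 - 1*(-331) = -11 + 331 = 320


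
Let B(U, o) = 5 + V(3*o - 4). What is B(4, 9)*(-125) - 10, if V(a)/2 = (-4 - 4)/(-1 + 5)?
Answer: -135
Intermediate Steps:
V(a) = -4 (V(a) = 2*((-4 - 4)/(-1 + 5)) = 2*(-8/4) = 2*(-8*¼) = 2*(-2) = -4)
B(U, o) = 1 (B(U, o) = 5 - 4 = 1)
B(4, 9)*(-125) - 10 = 1*(-125) - 10 = -125 - 10 = -135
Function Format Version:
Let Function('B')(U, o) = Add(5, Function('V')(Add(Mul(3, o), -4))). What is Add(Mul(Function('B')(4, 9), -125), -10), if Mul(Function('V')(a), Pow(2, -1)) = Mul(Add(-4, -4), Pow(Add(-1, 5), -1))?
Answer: -135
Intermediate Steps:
Function('V')(a) = -4 (Function('V')(a) = Mul(2, Mul(Add(-4, -4), Pow(Add(-1, 5), -1))) = Mul(2, Mul(-8, Pow(4, -1))) = Mul(2, Mul(-8, Rational(1, 4))) = Mul(2, -2) = -4)
Function('B')(U, o) = 1 (Function('B')(U, o) = Add(5, -4) = 1)
Add(Mul(Function('B')(4, 9), -125), -10) = Add(Mul(1, -125), -10) = Add(-125, -10) = -135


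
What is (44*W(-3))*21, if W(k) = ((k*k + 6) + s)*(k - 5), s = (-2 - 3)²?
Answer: -295680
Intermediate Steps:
s = 25 (s = (-5)² = 25)
W(k) = (-5 + k)*(31 + k²) (W(k) = ((k*k + 6) + 25)*(k - 5) = ((k² + 6) + 25)*(-5 + k) = ((6 + k²) + 25)*(-5 + k) = (31 + k²)*(-5 + k) = (-5 + k)*(31 + k²))
(44*W(-3))*21 = (44*(-155 + (-3)³ - 5*(-3)² + 31*(-3)))*21 = (44*(-155 - 27 - 5*9 - 93))*21 = (44*(-155 - 27 - 45 - 93))*21 = (44*(-320))*21 = -14080*21 = -295680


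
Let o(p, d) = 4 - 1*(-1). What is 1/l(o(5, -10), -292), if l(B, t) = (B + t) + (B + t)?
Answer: -1/574 ≈ -0.0017422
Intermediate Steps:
o(p, d) = 5 (o(p, d) = 4 + 1 = 5)
l(B, t) = 2*B + 2*t
1/l(o(5, -10), -292) = 1/(2*5 + 2*(-292)) = 1/(10 - 584) = 1/(-574) = -1/574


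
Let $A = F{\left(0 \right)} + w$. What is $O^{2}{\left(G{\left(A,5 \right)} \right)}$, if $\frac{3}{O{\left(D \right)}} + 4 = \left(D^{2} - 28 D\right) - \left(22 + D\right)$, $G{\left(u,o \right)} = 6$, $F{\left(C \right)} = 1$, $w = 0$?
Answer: $\frac{9}{26896} \approx 0.00033462$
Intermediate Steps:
$A = 1$ ($A = 1 + 0 = 1$)
$O{\left(D \right)} = \frac{3}{-26 + D^{2} - 29 D}$ ($O{\left(D \right)} = \frac{3}{-4 - \left(22 - D^{2} + 29 D\right)} = \frac{3}{-26 + D^{2} - 29 D}$)
$O^{2}{\left(G{\left(A,5 \right)} \right)} = \left(\frac{3}{-26 + 6^{2} - 174}\right)^{2} = \left(\frac{3}{-26 + 36 - 174}\right)^{2} = \left(\frac{3}{-164}\right)^{2} = \left(3 \left(- \frac{1}{164}\right)\right)^{2} = \left(- \frac{3}{164}\right)^{2} = \frac{9}{26896}$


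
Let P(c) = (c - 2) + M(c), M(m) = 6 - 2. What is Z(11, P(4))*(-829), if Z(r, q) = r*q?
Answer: -54714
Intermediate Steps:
M(m) = 4
P(c) = 2 + c (P(c) = (c - 2) + 4 = (-2 + c) + 4 = 2 + c)
Z(r, q) = q*r
Z(11, P(4))*(-829) = ((2 + 4)*11)*(-829) = (6*11)*(-829) = 66*(-829) = -54714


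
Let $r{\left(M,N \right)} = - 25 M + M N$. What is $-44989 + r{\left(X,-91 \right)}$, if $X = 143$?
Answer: $-61577$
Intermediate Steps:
$-44989 + r{\left(X,-91 \right)} = -44989 + 143 \left(-25 - 91\right) = -44989 + 143 \left(-116\right) = -44989 - 16588 = -61577$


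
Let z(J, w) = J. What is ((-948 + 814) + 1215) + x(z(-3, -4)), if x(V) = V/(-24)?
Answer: 8649/8 ≈ 1081.1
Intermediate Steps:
x(V) = -V/24 (x(V) = V*(-1/24) = -V/24)
((-948 + 814) + 1215) + x(z(-3, -4)) = ((-948 + 814) + 1215) - 1/24*(-3) = (-134 + 1215) + ⅛ = 1081 + ⅛ = 8649/8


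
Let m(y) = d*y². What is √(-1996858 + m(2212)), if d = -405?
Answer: I*√1983639178 ≈ 44538.0*I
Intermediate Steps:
m(y) = -405*y²
√(-1996858 + m(2212)) = √(-1996858 - 405*2212²) = √(-1996858 - 405*4892944) = √(-1996858 - 1981642320) = √(-1983639178) = I*√1983639178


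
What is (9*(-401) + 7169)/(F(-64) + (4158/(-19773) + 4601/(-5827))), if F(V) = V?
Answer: -45574831640/832123287 ≈ -54.769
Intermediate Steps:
(9*(-401) + 7169)/(F(-64) + (4158/(-19773) + 4601/(-5827))) = (9*(-401) + 7169)/(-64 + (4158/(-19773) + 4601/(-5827))) = (-3609 + 7169)/(-64 + (4158*(-1/19773) + 4601*(-1/5827))) = 3560/(-64 + (-462/2197 - 4601/5827)) = 3560/(-64 - 12800471/12801919) = 3560/(-832123287/12801919) = 3560*(-12801919/832123287) = -45574831640/832123287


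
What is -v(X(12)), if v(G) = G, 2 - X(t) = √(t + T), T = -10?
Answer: -2 + √2 ≈ -0.58579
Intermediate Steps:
X(t) = 2 - √(-10 + t) (X(t) = 2 - √(t - 10) = 2 - √(-10 + t))
-v(X(12)) = -(2 - √(-10 + 12)) = -(2 - √2) = -2 + √2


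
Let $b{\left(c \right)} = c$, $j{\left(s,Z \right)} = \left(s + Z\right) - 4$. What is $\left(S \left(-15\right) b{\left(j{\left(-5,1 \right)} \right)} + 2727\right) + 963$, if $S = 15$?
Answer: $5490$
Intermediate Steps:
$j{\left(s,Z \right)} = -4 + Z + s$ ($j{\left(s,Z \right)} = \left(Z + s\right) - 4 = -4 + Z + s$)
$\left(S \left(-15\right) b{\left(j{\left(-5,1 \right)} \right)} + 2727\right) + 963 = \left(15 \left(-15\right) \left(-4 + 1 - 5\right) + 2727\right) + 963 = \left(\left(-225\right) \left(-8\right) + 2727\right) + 963 = \left(1800 + 2727\right) + 963 = 4527 + 963 = 5490$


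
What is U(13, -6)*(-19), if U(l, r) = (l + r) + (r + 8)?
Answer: -171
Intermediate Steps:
U(l, r) = 8 + l + 2*r (U(l, r) = (l + r) + (8 + r) = 8 + l + 2*r)
U(13, -6)*(-19) = (8 + 13 + 2*(-6))*(-19) = (8 + 13 - 12)*(-19) = 9*(-19) = -171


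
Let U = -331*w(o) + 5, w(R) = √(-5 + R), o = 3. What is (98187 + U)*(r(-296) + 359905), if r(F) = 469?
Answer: 35385843808 - 119283794*I*√2 ≈ 3.5386e+10 - 1.6869e+8*I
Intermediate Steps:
U = 5 - 331*I*√2 (U = -331*√(-5 + 3) + 5 = -331*I*√2 + 5 = 5 - 331*I*√2 ≈ 5.0 - 468.1*I)
(98187 + U)*(r(-296) + 359905) = (98187 + (5 - 331*I*√2))*(469 + 359905) = (98192 - 331*I*√2)*360374 = 35385843808 - 119283794*I*√2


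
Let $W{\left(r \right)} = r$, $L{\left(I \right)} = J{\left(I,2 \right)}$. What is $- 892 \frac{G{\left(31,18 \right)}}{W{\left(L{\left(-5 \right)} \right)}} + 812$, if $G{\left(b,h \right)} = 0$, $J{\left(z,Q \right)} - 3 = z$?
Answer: $812$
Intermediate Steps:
$J{\left(z,Q \right)} = 3 + z$
$L{\left(I \right)} = 3 + I$
$- 892 \frac{G{\left(31,18 \right)}}{W{\left(L{\left(-5 \right)} \right)}} + 812 = - 892 \frac{0}{3 - 5} + 812 = - 892 \frac{0}{-2} + 812 = - 892 \cdot 0 \left(- \frac{1}{2}\right) + 812 = \left(-892\right) 0 + 812 = 0 + 812 = 812$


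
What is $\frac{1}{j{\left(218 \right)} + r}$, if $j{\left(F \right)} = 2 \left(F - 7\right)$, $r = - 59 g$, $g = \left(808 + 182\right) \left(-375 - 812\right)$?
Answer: $\frac{1}{69333092} \approx 1.4423 \cdot 10^{-8}$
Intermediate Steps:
$g = -1175130$ ($g = 990 \left(-1187\right) = -1175130$)
$r = 69332670$ ($r = \left(-59\right) \left(-1175130\right) = 69332670$)
$j{\left(F \right)} = -14 + 2 F$ ($j{\left(F \right)} = 2 \left(-7 + F\right) = -14 + 2 F$)
$\frac{1}{j{\left(218 \right)} + r} = \frac{1}{\left(-14 + 2 \cdot 218\right) + 69332670} = \frac{1}{\left(-14 + 436\right) + 69332670} = \frac{1}{422 + 69332670} = \frac{1}{69333092}$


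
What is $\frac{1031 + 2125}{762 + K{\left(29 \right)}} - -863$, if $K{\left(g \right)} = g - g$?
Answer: $\frac{110127}{127} \approx 867.14$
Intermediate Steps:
$K{\left(g \right)} = 0$
$\frac{1031 + 2125}{762 + K{\left(29 \right)}} - -863 = \frac{1031 + 2125}{762 + 0} - -863 = \frac{3156}{762} + 863 = 3156 \cdot \frac{1}{762} + 863 = \frac{526}{127} + 863 = \frac{110127}{127}$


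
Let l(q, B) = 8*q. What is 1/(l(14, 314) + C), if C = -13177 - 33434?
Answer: -1/46499 ≈ -2.1506e-5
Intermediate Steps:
C = -46611
1/(l(14, 314) + C) = 1/(8*14 - 46611) = 1/(112 - 46611) = 1/(-46499) = -1/46499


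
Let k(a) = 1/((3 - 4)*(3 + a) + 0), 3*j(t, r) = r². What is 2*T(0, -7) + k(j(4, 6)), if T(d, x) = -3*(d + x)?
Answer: 629/15 ≈ 41.933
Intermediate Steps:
j(t, r) = r²/3
k(a) = 1/(-3 - a) (k(a) = 1/(-(3 + a) + 0) = 1/((-3 - a) + 0) = 1/(-3 - a))
T(d, x) = -3*d - 3*x
2*T(0, -7) + k(j(4, 6)) = 2*(-3*0 - 3*(-7)) - 1/(3 + (⅓)*6²) = 2*(0 + 21) - 1/(3 + (⅓)*36) = 2*21 - 1/(3 + 12) = 42 - 1/15 = 629/15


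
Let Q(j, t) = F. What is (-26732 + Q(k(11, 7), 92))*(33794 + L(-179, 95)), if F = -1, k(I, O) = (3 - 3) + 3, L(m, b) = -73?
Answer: -901463493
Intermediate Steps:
k(I, O) = 3 (k(I, O) = 0 + 3 = 3)
Q(j, t) = -1
(-26732 + Q(k(11, 7), 92))*(33794 + L(-179, 95)) = (-26732 - 1)*(33794 - 73) = -26733*33721 = -901463493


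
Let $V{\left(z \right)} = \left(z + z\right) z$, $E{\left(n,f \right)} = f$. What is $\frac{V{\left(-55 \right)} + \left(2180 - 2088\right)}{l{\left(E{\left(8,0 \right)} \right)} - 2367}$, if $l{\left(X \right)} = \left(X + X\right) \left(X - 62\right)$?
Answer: $- \frac{6142}{2367} \approx -2.5948$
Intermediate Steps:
$l{\left(X \right)} = 2 X \left(-62 + X\right)$
$V{\left(z \right)} = 2 z^{2}$ ($V{\left(z \right)} = 2 z z = 2 z^{2}$)
$\frac{V{\left(-55 \right)} + \left(2180 - 2088\right)}{l{\left(E{\left(8,0 \right)} \right)} - 2367} = \frac{2 \left(-55\right)^{2} + \left(2180 - 2088\right)}{2 \cdot 0 \left(-62 + 0\right) - 2367} = \frac{2 \cdot 3025 + 92}{2 \cdot 0 \left(-62\right) - 2367} = \frac{6050 + 92}{0 - 2367} = \frac{6142}{-2367} = 6142 \left(- \frac{1}{2367}\right) = - \frac{6142}{2367}$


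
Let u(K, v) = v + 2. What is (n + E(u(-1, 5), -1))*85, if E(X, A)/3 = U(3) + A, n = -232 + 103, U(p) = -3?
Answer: -11985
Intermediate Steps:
n = -129
u(K, v) = 2 + v
E(X, A) = -9 + 3*A (E(X, A) = 3*(-3 + A) = -9 + 3*A)
(n + E(u(-1, 5), -1))*85 = (-129 + (-9 + 3*(-1)))*85 = (-129 + (-9 - 3))*85 = (-129 - 12)*85 = -141*85 = -11985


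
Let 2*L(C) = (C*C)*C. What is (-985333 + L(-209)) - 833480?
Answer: -12766955/2 ≈ -6.3835e+6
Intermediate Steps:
L(C) = C³/2 (L(C) = ((C*C)*C)/2 = (C²*C)/2 = C³/2)
(-985333 + L(-209)) - 833480 = (-985333 + (½)*(-209)³) - 833480 = (-985333 + (½)*(-9129329)) - 833480 = (-985333 - 9129329/2) - 833480 = -11099995/2 - 833480 = -12766955/2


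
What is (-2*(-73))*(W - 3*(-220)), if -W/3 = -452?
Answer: 294336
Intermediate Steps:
W = 1356 (W = -3*(-452) = 1356)
(-2*(-73))*(W - 3*(-220)) = (-2*(-73))*(1356 - 3*(-220)) = 146*(1356 + 660) = 146*2016 = 294336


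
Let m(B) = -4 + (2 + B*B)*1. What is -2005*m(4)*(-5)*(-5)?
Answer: -701750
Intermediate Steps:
m(B) = -2 + B² (m(B) = -4 + (2 + B²)*1 = -4 + (2 + B²) = -2 + B²)
-2005*m(4)*(-5)*(-5) = -2005*(-2 + 4²)*(-5)*(-5) = -2005*(-2 + 16)*(-5)*(-5) = -2005*14*(-5)*(-5) = -(-140350)*(-5) = -2005*350 = -701750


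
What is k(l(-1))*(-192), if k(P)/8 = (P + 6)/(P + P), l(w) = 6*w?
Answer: 0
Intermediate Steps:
k(P) = 4*(6 + P)/P (k(P) = 8*((P + 6)/(P + P)) = 8*((6 + P)/((2*P))) = 8*((6 + P)*(1/(2*P))) = 8*((6 + P)/(2*P)) = 4*(6 + P)/P)
k(l(-1))*(-192) = (4 + 24/((6*(-1))))*(-192) = (4 + 24/(-6))*(-192) = (4 + 24*(-⅙))*(-192) = (4 - 4)*(-192) = 0*(-192) = 0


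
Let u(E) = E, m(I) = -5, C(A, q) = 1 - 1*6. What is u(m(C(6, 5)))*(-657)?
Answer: 3285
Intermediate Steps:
C(A, q) = -5 (C(A, q) = 1 - 6 = -5)
u(m(C(6, 5)))*(-657) = -5*(-657) = 3285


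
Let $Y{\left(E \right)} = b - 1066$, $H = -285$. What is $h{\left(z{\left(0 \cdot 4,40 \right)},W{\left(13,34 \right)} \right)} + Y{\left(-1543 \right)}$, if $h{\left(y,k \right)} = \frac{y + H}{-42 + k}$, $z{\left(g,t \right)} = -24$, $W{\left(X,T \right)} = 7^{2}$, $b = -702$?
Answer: $- \frac{12685}{7} \approx -1812.1$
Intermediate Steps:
$W{\left(X,T \right)} = 49$
$Y{\left(E \right)} = -1768$ ($Y{\left(E \right)} = -702 - 1066 = -1768$)
$h{\left(y,k \right)} = \frac{-285 + y}{-42 + k}$ ($h{\left(y,k \right)} = \frac{y - 285}{-42 + k} = \frac{-285 + y}{-42 + k}$)
$h{\left(z{\left(0 \cdot 4,40 \right)},W{\left(13,34 \right)} \right)} + Y{\left(-1543 \right)} = \frac{-285 - 24}{-42 + 49} - 1768 = \frac{1}{7} \left(-309\right) - 1768 = - \frac{309}{7} - 1768 = - \frac{12685}{7}$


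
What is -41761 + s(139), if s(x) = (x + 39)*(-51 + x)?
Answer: -26097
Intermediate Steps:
s(x) = (-51 + x)*(39 + x) (s(x) = (39 + x)*(-51 + x) = (-51 + x)*(39 + x))
-41761 + s(139) = -41761 + (-1989 + 139**2 - 12*139) = -41761 + (-1989 + 19321 - 1668) = -41761 + 15664 = -26097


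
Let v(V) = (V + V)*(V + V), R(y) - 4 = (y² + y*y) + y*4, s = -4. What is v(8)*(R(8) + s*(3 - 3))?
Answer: 41984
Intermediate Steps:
R(y) = 4 + 2*y² + 4*y (R(y) = 4 + ((y² + y*y) + y*4) = 4 + ((y² + y²) + 4*y) = 4 + (2*y² + 4*y) = 4 + 2*y² + 4*y)
v(V) = 4*V² (v(V) = (2*V)*(2*V) = 4*V²)
v(8)*(R(8) + s*(3 - 3)) = (4*8²)*((4 + 2*8² + 4*8) - 4*(3 - 3)) = (4*64)*((4 + 2*64 + 32) - 4*0) = 256*((4 + 128 + 32) + 0) = 256*(164 + 0) = 256*164 = 41984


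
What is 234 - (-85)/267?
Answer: 62563/267 ≈ 234.32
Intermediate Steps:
234 - (-85)/267 = 234 - 1*(-85/267) = 234 + 85/267 = 62563/267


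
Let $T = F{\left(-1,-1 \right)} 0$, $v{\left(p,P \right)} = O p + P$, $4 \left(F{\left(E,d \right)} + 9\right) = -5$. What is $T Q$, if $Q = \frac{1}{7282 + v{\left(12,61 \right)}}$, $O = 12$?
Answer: $0$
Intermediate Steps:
$F{\left(E,d \right)} = - \frac{41}{4}$ ($F{\left(E,d \right)} = -9 + \frac{1}{4} \left(-5\right) = -9 - \frac{5}{4} = - \frac{41}{4}$)
$v{\left(p,P \right)} = P + 12 p$ ($v{\left(p,P \right)} = 12 p + P = P + 12 p$)
$T = 0$ ($T = \left(- \frac{41}{4}\right) 0 = 0$)
$Q = \frac{1}{7487}$ ($Q = \frac{1}{7282 + \left(61 + 12 \cdot 12\right)} = \frac{1}{7282 + \left(61 + 144\right)} = \frac{1}{7282 + 205} = \frac{1}{7487} \approx 0.00013356$)
$T Q = 0 \cdot \frac{1}{7487} = 0$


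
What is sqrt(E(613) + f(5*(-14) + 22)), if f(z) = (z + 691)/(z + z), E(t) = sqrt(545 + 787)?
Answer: sqrt(-3858 + 3456*sqrt(37))/24 ≈ 5.4588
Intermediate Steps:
E(t) = 6*sqrt(37) (E(t) = sqrt(1332) = 6*sqrt(37))
f(z) = (691 + z)/(2*z) (f(z) = (691 + z)/((2*z)) = (691 + z)*(1/(2*z)) = (691 + z)/(2*z))
sqrt(E(613) + f(5*(-14) + 22)) = sqrt(6*sqrt(37) + (691 + (5*(-14) + 22))/(2*(5*(-14) + 22))) = sqrt(6*sqrt(37) + (691 + (-70 + 22))/(2*(-70 + 22))) = sqrt(6*sqrt(37) + (1/2)*(691 - 48)/(-48)) = sqrt(6*sqrt(37) + (1/2)*(-1/48)*643) = sqrt(6*sqrt(37) - 643/96) = sqrt(-643/96 + 6*sqrt(37))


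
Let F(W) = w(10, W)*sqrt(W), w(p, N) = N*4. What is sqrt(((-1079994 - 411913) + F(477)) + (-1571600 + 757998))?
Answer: sqrt(-2305509 + 5724*sqrt(53)) ≈ 1504.6*I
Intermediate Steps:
w(p, N) = 4*N
F(W) = 4*W**(3/2) (F(W) = (4*W)*sqrt(W) = 4*W**(3/2))
sqrt(((-1079994 - 411913) + F(477)) + (-1571600 + 757998)) = sqrt(((-1079994 - 411913) + 4*477**(3/2)) + (-1571600 + 757998)) = sqrt((-1491907 + 4*(1431*sqrt(53))) - 813602) = sqrt((-1491907 + 5724*sqrt(53)) - 813602) = sqrt(-2305509 + 5724*sqrt(53))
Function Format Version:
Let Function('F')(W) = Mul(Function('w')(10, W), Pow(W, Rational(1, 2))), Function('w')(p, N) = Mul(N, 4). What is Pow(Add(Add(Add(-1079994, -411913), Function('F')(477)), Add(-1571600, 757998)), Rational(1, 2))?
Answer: Pow(Add(-2305509, Mul(5724, Pow(53, Rational(1, 2)))), Rational(1, 2)) ≈ Mul(1504.6, I)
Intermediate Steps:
Function('w')(p, N) = Mul(4, N)
Function('F')(W) = Mul(4, Pow(W, Rational(3, 2))) (Function('F')(W) = Mul(Mul(4, W), Pow(W, Rational(1, 2))) = Mul(4, Pow(W, Rational(3, 2))))
Pow(Add(Add(Add(-1079994, -411913), Function('F')(477)), Add(-1571600, 757998)), Rational(1, 2)) = Pow(Add(Add(Add(-1079994, -411913), Mul(4, Pow(477, Rational(3, 2)))), Add(-1571600, 757998)), Rational(1, 2)) = Pow(Add(Add(-1491907, Mul(4, Mul(1431, Pow(53, Rational(1, 2))))), -813602), Rational(1, 2)) = Pow(Add(Add(-1491907, Mul(5724, Pow(53, Rational(1, 2)))), -813602), Rational(1, 2)) = Pow(Add(-2305509, Mul(5724, Pow(53, Rational(1, 2)))), Rational(1, 2))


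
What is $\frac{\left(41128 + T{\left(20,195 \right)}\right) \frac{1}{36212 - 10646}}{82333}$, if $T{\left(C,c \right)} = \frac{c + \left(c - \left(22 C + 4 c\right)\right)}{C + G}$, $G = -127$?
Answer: $\frac{2200763}{112613513073} \approx 1.9543 \cdot 10^{-5}$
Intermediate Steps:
$T{\left(C,c \right)} = \frac{- 22 C - 2 c}{-127 + C}$ ($T{\left(C,c \right)} = \frac{c + \left(c - \left(22 C + 4 c\right)\right)}{C - 127} = \frac{c + \left(c - \left(4 c + 22 C\right)\right)}{-127 + C} = \frac{c - \left(3 c + 22 C\right)}{-127 + C} = \frac{- 22 C - 2 c}{-127 + C}$)
$\frac{\left(41128 + T{\left(20,195 \right)}\right) \frac{1}{36212 - 10646}}{82333} = \frac{\left(41128 + \frac{2 \left(\left(-1\right) 195 - 220\right)}{-127 + 20}\right) \frac{1}{36212 - 10646}}{82333} = \frac{41128 + \frac{2 \left(-195 - 220\right)}{-107}}{25566} \cdot \frac{1}{82333} = \left(41128 + 2 \left(- \frac{1}{107}\right) \left(-415\right)\right) \frac{1}{25566} \cdot \frac{1}{82333} = \left(41128 + \frac{830}{107}\right) \frac{1}{25566} \cdot \frac{1}{82333} = \frac{4401526}{107} \cdot \frac{1}{25566} \cdot \frac{1}{82333} = \frac{2200763}{1367781} \cdot \frac{1}{82333} = \frac{2200763}{112613513073}$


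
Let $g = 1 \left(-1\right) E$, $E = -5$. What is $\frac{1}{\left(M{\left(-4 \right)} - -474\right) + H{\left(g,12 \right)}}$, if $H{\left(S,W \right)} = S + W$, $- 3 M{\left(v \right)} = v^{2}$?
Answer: $\frac{3}{1457} \approx 0.002059$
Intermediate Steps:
$M{\left(v \right)} = - \frac{v^{2}}{3}$
$g = 5$ ($g = 1 \left(-1\right) \left(-5\right) = \left(-1\right) \left(-5\right) = 5$)
$\frac{1}{\left(M{\left(-4 \right)} - -474\right) + H{\left(g,12 \right)}} = \frac{1}{\left(- \frac{\left(-4\right)^{2}}{3} - -474\right) + \left(5 + 12\right)} = \frac{1}{\left(\left(- \frac{1}{3}\right) 16 + 474\right) + 17} = \frac{1}{\left(- \frac{16}{3} + 474\right) + 17} = \frac{1}{\frac{1406}{3} + 17} = \frac{1}{\frac{1457}{3}} = \frac{3}{1457}$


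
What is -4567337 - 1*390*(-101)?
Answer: -4527947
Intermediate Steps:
-4567337 - 1*390*(-101) = -4567337 - 390*(-101) = -4567337 + 39390 = -4527947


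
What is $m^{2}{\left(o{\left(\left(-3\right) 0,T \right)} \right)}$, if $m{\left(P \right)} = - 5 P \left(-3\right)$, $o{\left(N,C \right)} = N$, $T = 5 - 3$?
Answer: $0$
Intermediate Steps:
$T = 2$
$m{\left(P \right)} = 15 P$
$m^{2}{\left(o{\left(\left(-3\right) 0,T \right)} \right)} = \left(15 \left(\left(-3\right) 0\right)\right)^{2} = \left(15 \cdot 0\right)^{2} = 0^{2} = 0$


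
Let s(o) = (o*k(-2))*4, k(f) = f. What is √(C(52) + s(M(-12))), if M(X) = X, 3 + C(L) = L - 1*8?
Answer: √137 ≈ 11.705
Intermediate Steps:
C(L) = -11 + L (C(L) = -3 + (L - 1*8) = -3 + (L - 8) = -3 + (-8 + L) = -11 + L)
s(o) = -8*o (s(o) = (o*(-2))*4 = -2*o*4 = -8*o)
√(C(52) + s(M(-12))) = √((-11 + 52) - 8*(-12)) = √(41 + 96) = √137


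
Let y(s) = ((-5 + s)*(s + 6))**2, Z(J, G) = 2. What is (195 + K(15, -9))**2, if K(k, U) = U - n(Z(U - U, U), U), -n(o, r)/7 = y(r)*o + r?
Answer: 615982761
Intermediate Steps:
y(s) = (-5 + s)**2*(6 + s)**2 (y(s) = ((-5 + s)*(6 + s))**2 = (-5 + s)**2*(6 + s)**2)
n(o, r) = -7*r - 7*o*(-5 + r)**2*(6 + r)**2 (n(o, r) = -7*(((-5 + r)**2*(6 + r)**2)*o + r) = -7*(o*(-5 + r)**2*(6 + r)**2 + r) = -7*(r + o*(-5 + r)**2*(6 + r)**2) = -7*r - 7*o*(-5 + r)**2*(6 + r)**2)
K(k, U) = 8*U + 14*(-5 + U)**2*(6 + U)**2 (K(k, U) = U - (-7*U - 7*2*(-5 + U)**2*(6 + U)**2) = U - (-7*U - 14*(-5 + U)**2*(6 + U)**2) = U + (7*U + 14*(-5 + U)**2*(6 + U)**2) = 8*U + 14*(-5 + U)**2*(6 + U)**2)
(195 + K(15, -9))**2 = (195 + (8*(-9) + 14*(-5 - 9)**2*(6 - 9)**2))**2 = (195 + (-72 + 14*(-14)**2*(-3)**2))**2 = (195 + (-72 + 14*196*9))**2 = (195 + (-72 + 24696))**2 = (195 + 24624)**2 = 24819**2 = 615982761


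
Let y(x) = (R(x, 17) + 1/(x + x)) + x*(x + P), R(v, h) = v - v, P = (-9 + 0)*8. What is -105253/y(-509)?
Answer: -107147554/301052121 ≈ -0.35591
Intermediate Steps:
P = -72 (P = -9*8 = -72)
R(v, h) = 0
y(x) = 1/(2*x) + x*(-72 + x) (y(x) = (0 + 1/(x + x)) + x*(x - 72) = (0 + 1/(2*x)) + x*(-72 + x) = 1/(2*x) + x*(-72 + x))
-105253/y(-509) = -105253/((-509)**2 + (1/2)/(-509) - 72*(-509)) = -105253/(259081 + (1/2)*(-1/509) + 36648) = -105253/(259081 - 1/1018 + 36648) = -105253/301052121/1018 = -105253*1018/301052121 = -107147554/301052121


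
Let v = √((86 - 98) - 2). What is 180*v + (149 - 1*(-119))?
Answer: 268 + 180*I*√14 ≈ 268.0 + 673.5*I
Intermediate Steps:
v = I*√14 (v = √(-12 - 2) = √(-14) = I*√14 ≈ 3.7417*I)
180*v + (149 - 1*(-119)) = 180*(I*√14) + (149 - 1*(-119)) = 180*I*√14 + (149 + 119) = 180*I*√14 + 268 = 268 + 180*I*√14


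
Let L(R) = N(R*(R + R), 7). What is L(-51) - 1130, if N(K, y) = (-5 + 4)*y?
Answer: -1137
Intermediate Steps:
N(K, y) = -y
L(R) = -7 (L(R) = -1*7 = -7)
L(-51) - 1130 = -7 - 1130 = -1137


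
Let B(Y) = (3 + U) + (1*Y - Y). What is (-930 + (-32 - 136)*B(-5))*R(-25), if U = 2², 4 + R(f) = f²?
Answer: -1307826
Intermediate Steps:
R(f) = -4 + f²
U = 4
B(Y) = 7 (B(Y) = (3 + 4) + (1*Y - Y) = 7 + (Y - Y) = 7 + 0 = 7)
(-930 + (-32 - 136)*B(-5))*R(-25) = (-930 + (-32 - 136)*7)*(-4 + (-25)²) = (-930 - 168*7)*(-4 + 625) = (-930 - 1176)*621 = -2106*621 = -1307826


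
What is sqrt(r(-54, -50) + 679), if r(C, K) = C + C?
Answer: sqrt(571) ≈ 23.896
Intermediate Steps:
r(C, K) = 2*C
sqrt(r(-54, -50) + 679) = sqrt(2*(-54) + 679) = sqrt(-108 + 679) = sqrt(571)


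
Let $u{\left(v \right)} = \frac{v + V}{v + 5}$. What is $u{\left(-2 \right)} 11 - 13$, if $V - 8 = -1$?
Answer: $\frac{16}{3} \approx 5.3333$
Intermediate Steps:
$V = 7$ ($V = 8 - 1 = 7$)
$u{\left(v \right)} = \frac{7 + v}{5 + v}$ ($u{\left(v \right)} = \frac{v + 7}{v + 5} = \frac{7 + v}{5 + v}$)
$u{\left(-2 \right)} 11 - 13 = \frac{7 - 2}{5 - 2} \cdot 11 - 13 = \frac{1}{3} \cdot 5 \cdot 11 - 13 = \frac{5}{3} \cdot 11 - 13 = \frac{55}{3} - 13 = \frac{16}{3}$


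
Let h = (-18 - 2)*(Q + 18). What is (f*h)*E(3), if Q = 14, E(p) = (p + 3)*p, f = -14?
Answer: 161280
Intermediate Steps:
E(p) = p*(3 + p) (E(p) = (3 + p)*p = p*(3 + p))
h = -640 (h = (-18 - 2)*(14 + 18) = -20*32 = -640)
(f*h)*E(3) = (-14*(-640))*(3*(3 + 3)) = 8960*(3*6) = 8960*18 = 161280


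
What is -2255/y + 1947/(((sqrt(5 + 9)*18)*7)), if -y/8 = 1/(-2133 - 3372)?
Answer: -12413775/8 + 649*sqrt(14)/588 ≈ -1.5517e+6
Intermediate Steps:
y = 8/5505 (y = -8/(-2133 - 3372) = -8/(-5505) = -8*(-1/5505) = 8/5505 ≈ 0.0014532)
-2255/y + 1947/(((sqrt(5 + 9)*18)*7)) = -2255/8/5505 + 1947/(((sqrt(5 + 9)*18)*7)) = -2255*5505/8 + 1947/(((sqrt(14)*18)*7)) = -12413775/8 + 1947/(((18*sqrt(14))*7)) = -12413775/8 + 1947/((126*sqrt(14))) = -12413775/8 + 1947*(sqrt(14)/1764) = -12413775/8 + 649*sqrt(14)/588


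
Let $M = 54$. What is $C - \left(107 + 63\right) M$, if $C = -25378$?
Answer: $-34558$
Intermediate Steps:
$C - \left(107 + 63\right) M = -25378 - \left(107 + 63\right) 54 = -25378 - 170 \cdot 54 = -25378 - 9180 = -34558$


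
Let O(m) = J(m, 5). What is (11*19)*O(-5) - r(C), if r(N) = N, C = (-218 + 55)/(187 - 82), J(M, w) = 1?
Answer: 22108/105 ≈ 210.55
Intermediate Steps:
O(m) = 1
C = -163/105 ≈ -1.5524
(11*19)*O(-5) - r(C) = (11*19)*1 - 1*(-163/105) = 209*1 + 163/105 = 209 + 163/105 = 22108/105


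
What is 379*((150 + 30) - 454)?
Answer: -103846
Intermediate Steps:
379*((150 + 30) - 454) = 379*(180 - 454) = 379*(-274) = -103846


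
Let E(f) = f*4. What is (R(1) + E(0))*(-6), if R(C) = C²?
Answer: -6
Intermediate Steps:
E(f) = 4*f
(R(1) + E(0))*(-6) = (1² + 4*0)*(-6) = (1 + 0)*(-6) = 1*(-6) = -6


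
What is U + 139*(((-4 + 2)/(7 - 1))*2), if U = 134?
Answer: 124/3 ≈ 41.333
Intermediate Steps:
U + 139*(((-4 + 2)/(7 - 1))*2) = 134 + 139*(((-4 + 2)/(7 - 1))*2) = 134 + 139*(-2/6*2) = 134 + 139*(-2*⅙*2) = 134 + 139*(-⅓*2) = 134 + 139*(-⅔) = 134 - 278/3 = 124/3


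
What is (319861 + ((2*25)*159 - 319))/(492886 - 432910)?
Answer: 9097/1666 ≈ 5.4604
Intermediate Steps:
(319861 + ((2*25)*159 - 319))/(492886 - 432910) = (319861 + (50*159 - 319))/59976 = (319861 + (7950 - 319))*(1/59976) = (319861 + 7631)*(1/59976) = 327492*(1/59976) = 9097/1666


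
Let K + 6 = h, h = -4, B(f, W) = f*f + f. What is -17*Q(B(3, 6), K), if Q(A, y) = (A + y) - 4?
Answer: 34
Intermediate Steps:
B(f, W) = f + f² (B(f, W) = f² + f = f + f²)
K = -10 (K = -6 - 4 = -10)
Q(A, y) = -4 + A + y
-17*Q(B(3, 6), K) = -17*(-4 + 3*(1 + 3) - 10) = -17*(-4 + 3*4 - 10) = -17*(-4 + 12 - 10) = -17*(-2) = 34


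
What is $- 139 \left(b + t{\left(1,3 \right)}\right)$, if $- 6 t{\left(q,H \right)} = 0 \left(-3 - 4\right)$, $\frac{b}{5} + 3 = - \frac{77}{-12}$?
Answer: $- \frac{28495}{12} \approx -2374.6$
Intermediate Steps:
$b = \frac{205}{12}$ ($b = -15 + 5 \left(- \frac{77}{-12}\right) = -15 + 5 \left(\left(-77\right) \left(- \frac{1}{12}\right)\right) = -15 + 5 \cdot \frac{77}{12} = -15 + \frac{385}{12} = \frac{205}{12} \approx 17.083$)
$t{\left(q,H \right)} = 0$ ($t{\left(q,H \right)} = - \frac{0 \left(-3 - 4\right)}{6} = - \frac{0 \left(-7\right)}{6} = \left(- \frac{1}{6}\right) 0 = 0$)
$- 139 \left(b + t{\left(1,3 \right)}\right) = - 139 \left(\frac{205}{12} + 0\right) = - \frac{139 \cdot 205}{12} = \left(-1\right) \frac{28495}{12} = - \frac{28495}{12}$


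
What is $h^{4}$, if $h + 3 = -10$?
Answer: $28561$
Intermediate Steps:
$h = -13$ ($h = -3 - 10 = -13$)
$h^{4} = \left(-13\right)^{4} = 28561$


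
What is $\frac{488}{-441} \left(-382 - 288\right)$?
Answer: $\frac{326960}{441} \approx 741.41$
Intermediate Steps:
$\frac{488}{-441} \left(-382 - 288\right) = 488 \left(- \frac{1}{441}\right) \left(-670\right) = \left(- \frac{488}{441}\right) \left(-670\right) = \frac{326960}{441}$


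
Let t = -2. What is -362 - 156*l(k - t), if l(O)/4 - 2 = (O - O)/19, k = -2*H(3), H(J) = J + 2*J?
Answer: -1610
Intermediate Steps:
H(J) = 3*J
k = -18 (k = -6*3 = -2*9 = -18)
l(O) = 8 (l(O) = 8 + 4*((O - O)/19) = 8 + 4*(0*(1/19)) = 8 + 4*0 = 8 + 0 = 8)
-362 - 156*l(k - t) = -362 - 156*8 = -362 - 1248 = -1610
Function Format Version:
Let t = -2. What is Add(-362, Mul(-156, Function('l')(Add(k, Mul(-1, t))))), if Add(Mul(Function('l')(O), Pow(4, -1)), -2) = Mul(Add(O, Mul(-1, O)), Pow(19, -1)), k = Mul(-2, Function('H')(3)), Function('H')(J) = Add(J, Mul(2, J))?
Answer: -1610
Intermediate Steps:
Function('H')(J) = Mul(3, J)
k = -18 (k = Mul(-2, Mul(3, 3)) = Mul(-2, 9) = -18)
Function('l')(O) = 8 (Function('l')(O) = Add(8, Mul(4, Mul(Add(O, Mul(-1, O)), Pow(19, -1)))) = Add(8, Mul(4, Mul(0, Rational(1, 19)))) = Add(8, Mul(4, 0)) = Add(8, 0) = 8)
Add(-362, Mul(-156, Function('l')(Add(k, Mul(-1, t))))) = Add(-362, Mul(-156, 8)) = Add(-362, -1248) = -1610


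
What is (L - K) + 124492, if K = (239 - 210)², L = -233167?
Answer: -109516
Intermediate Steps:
K = 841 (K = 29² = 841)
(L - K) + 124492 = (-233167 - 1*841) + 124492 = (-233167 - 841) + 124492 = -234008 + 124492 = -109516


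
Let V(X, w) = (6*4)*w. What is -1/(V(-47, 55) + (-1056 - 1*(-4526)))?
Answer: -1/4790 ≈ -0.00020877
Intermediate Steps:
V(X, w) = 24*w
-1/(V(-47, 55) + (-1056 - 1*(-4526))) = -1/(24*55 + (-1056 - 1*(-4526))) = -1/(1320 + (-1056 + 4526)) = -1/(1320 + 3470) = -1/4790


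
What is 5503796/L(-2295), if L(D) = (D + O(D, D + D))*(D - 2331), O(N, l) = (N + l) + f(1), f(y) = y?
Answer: 2751898/21231027 ≈ 0.12962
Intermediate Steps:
O(N, l) = 1 + N + l (O(N, l) = (N + l) + 1 = 1 + N + l)
L(D) = (1 + 4*D)*(-2331 + D) (L(D) = (D + (1 + D + (D + D)))*(D - 2331) = (D + (1 + D + 2*D))*(-2331 + D) = (D + (1 + 3*D))*(-2331 + D) = (1 + 4*D)*(-2331 + D))
5503796/L(-2295) = 5503796/(-2331 - 9323*(-2295) + 4*(-2295)²) = 5503796/(-2331 + 21396285 + 4*5267025) = 5503796/(-2331 + 21396285 + 21068100) = 5503796/42462054 = 5503796*(1/42462054) = 2751898/21231027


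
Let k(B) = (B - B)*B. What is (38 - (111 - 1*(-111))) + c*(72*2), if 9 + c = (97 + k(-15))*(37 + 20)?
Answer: 794696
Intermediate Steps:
k(B) = 0 (k(B) = 0*B = 0)
c = 5520 (c = -9 + (97 + 0)*(37 + 20) = -9 + 97*57 = -9 + 5529 = 5520)
(38 - (111 - 1*(-111))) + c*(72*2) = (38 - (111 - 1*(-111))) + 5520*(72*2) = (38 - (111 + 111)) + 5520*144 = (38 - 1*222) + 794880 = (38 - 222) + 794880 = -184 + 794880 = 794696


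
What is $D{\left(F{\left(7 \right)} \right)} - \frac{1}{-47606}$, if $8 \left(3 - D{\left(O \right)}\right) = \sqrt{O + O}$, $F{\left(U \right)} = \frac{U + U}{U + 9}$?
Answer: $\frac{142819}{47606} - \frac{\sqrt{7}}{16} \approx 2.8347$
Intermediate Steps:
$F{\left(U \right)} = \frac{2 U}{9 + U}$
$D{\left(O \right)} = 3 - \frac{\sqrt{2} \sqrt{O}}{8}$ ($D{\left(O \right)} = 3 - \frac{\sqrt{O + O}}{8} = 3 - \frac{\sqrt{2 O}}{8} = 3 - \frac{\sqrt{2} \sqrt{O}}{8}$)
$D{\left(F{\left(7 \right)} \right)} - \frac{1}{-47606} = \left(3 - \frac{\sqrt{2} \sqrt{2 \cdot 7 \frac{1}{9 + 7}}}{8}\right) - \frac{1}{-47606} = \left(3 - \frac{\sqrt{2} \sqrt{2 \cdot 7 \cdot \frac{1}{16}}}{8}\right) - - \frac{1}{47606} = \left(3 - \frac{\sqrt{2} \sqrt{2 \cdot 7 \cdot \frac{1}{16}}}{8}\right) + \frac{1}{47606} = \left(3 - \frac{\sqrt{2} \sqrt{\frac{7}{8}}}{8}\right) + \frac{1}{47606} = \left(3 - \frac{\sqrt{2} \frac{\sqrt{14}}{4}}{8}\right) + \frac{1}{47606} = \left(3 - \frac{\sqrt{7}}{16}\right) + \frac{1}{47606} = \frac{142819}{47606} - \frac{\sqrt{7}}{16}$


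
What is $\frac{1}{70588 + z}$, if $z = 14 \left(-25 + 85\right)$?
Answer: $\frac{1}{71428} \approx 1.4 \cdot 10^{-5}$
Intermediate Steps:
$z = 840$ ($z = 14 \cdot 60 = 840$)
$\frac{1}{70588 + z} = \frac{1}{70588 + 840} = \frac{1}{71428}$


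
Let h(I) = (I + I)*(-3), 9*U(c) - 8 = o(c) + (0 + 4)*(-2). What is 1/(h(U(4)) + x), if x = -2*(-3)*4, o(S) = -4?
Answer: 3/80 ≈ 0.037500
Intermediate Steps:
U(c) = -4/9 (U(c) = 8/9 + (-4 + (0 + 4)*(-2))/9 = 8/9 + (-4 + 4*(-2))/9 = 8/9 + (-4 - 8)/9 = 8/9 + (⅑)*(-12) = 8/9 - 4/3 = -4/9)
x = 24 (x = 6*4 = 24)
h(I) = -6*I (h(I) = (2*I)*(-3) = -6*I)
1/(h(U(4)) + x) = 1/(-6*(-4/9) + 24) = 1/(8/3 + 24) = 1/(80/3) = 3/80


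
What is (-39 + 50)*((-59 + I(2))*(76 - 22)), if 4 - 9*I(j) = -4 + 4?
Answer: -34782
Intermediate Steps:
I(j) = 4/9 (I(j) = 4/9 - (-4 + 4)/9 = 4/9 - 1/9*0 = 4/9 + 0 = 4/9)
(-39 + 50)*((-59 + I(2))*(76 - 22)) = (-39 + 50)*((-59 + 4/9)*(76 - 22)) = 11*(-527/9*54) = 11*(-3162) = -34782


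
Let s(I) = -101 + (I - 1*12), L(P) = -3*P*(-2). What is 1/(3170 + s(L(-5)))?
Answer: 1/3027 ≈ 0.00033036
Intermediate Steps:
L(P) = 6*P
s(I) = -113 + I (s(I) = -101 + (I - 12) = -101 + (-12 + I) = -113 + I)
1/(3170 + s(L(-5))) = 1/(3170 + (-113 + 6*(-5))) = 1/(3170 + (-113 - 30)) = 1/(3170 - 143) = 1/3027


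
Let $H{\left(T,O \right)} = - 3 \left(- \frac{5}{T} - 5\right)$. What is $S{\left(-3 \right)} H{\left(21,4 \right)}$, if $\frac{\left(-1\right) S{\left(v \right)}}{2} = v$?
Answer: $\frac{660}{7} \approx 94.286$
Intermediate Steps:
$S{\left(v \right)} = - 2 v$
$H{\left(T,O \right)} = 15 + \frac{15}{T}$ ($H{\left(T,O \right)} = - 3 \left(-5 - \frac{5}{T}\right) = 15 + \frac{15}{T}$)
$S{\left(-3 \right)} H{\left(21,4 \right)} = \left(-2\right) \left(-3\right) \left(15 + \frac{15}{21}\right) = 6 \left(15 + 15 \cdot \frac{1}{21}\right) = 6 \left(15 + \frac{5}{7}\right) = 6 \cdot \frac{110}{7} = \frac{660}{7}$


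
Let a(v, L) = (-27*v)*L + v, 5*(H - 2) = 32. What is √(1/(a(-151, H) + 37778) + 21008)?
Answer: √2713100811803133/359369 ≈ 144.94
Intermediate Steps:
H = 42/5 (H = 2 + (⅕)*32 = 2 + 32/5 = 42/5 ≈ 8.4000)
a(v, L) = v - 27*L*v (a(v, L) = -27*L*v + v = v - 27*L*v)
√(1/(a(-151, H) + 37778) + 21008) = √(1/(-151*(1 - 27*42/5) + 37778) + 21008) = √(1/(-151*(1 - 1134/5) + 37778) + 21008) = √(1/(-151*(-1129/5) + 37778) + 21008) = √(1/(170479/5 + 37778) + 21008) = √(1/(359369/5) + 21008) = √(5/359369 + 21008) = √(7549623957/359369) = √2713100811803133/359369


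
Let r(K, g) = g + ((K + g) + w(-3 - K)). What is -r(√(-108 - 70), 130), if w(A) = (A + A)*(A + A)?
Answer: 416 - 25*I*√178 ≈ 416.0 - 333.54*I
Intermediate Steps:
w(A) = 4*A² (w(A) = (2*A)*(2*A) = 4*A²)
r(K, g) = K + 2*g + 4*(-3 - K)² (r(K, g) = g + ((K + g) + 4*(-3 - K)²) = g + (K + g + 4*(-3 - K)²) = K + 2*g + 4*(-3 - K)²)
-r(√(-108 - 70), 130) = -(√(-108 - 70) + 2*130 + 4*(3 + √(-108 - 70))²) = -(√(-178) + 260 + 4*(3 + √(-178))²) = -(I*√178 + 260 + 4*(3 + I*√178)²) = -(260 + 4*(3 + I*√178)² + I*√178) = -260 - 4*(3 + I*√178)² - I*√178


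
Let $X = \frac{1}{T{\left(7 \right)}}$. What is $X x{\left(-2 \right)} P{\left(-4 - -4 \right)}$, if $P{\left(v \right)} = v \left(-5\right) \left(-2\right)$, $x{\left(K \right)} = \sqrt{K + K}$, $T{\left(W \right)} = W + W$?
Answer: $0$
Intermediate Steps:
$T{\left(W \right)} = 2 W$
$x{\left(K \right)} = \sqrt{2} \sqrt{K}$ ($x{\left(K \right)} = \sqrt{2 K} = \sqrt{2} \sqrt{K}$)
$P{\left(v \right)} = 10 v$ ($P{\left(v \right)} = - 5 v \left(-2\right) = 10 v$)
$X = \frac{1}{14}$ ($X = \frac{1}{2 \cdot 7} = \frac{1}{14} \approx 0.071429$)
$X x{\left(-2 \right)} P{\left(-4 - -4 \right)} = \frac{\sqrt{2} \sqrt{-2}}{14} \cdot 10 \left(-4 - -4\right) = \frac{\sqrt{2} i \sqrt{2}}{14} \cdot 10 \left(-4 + 4\right) = \frac{2 i}{14} \cdot 10 \cdot 0 = \frac{i}{7} \cdot 0 = 0$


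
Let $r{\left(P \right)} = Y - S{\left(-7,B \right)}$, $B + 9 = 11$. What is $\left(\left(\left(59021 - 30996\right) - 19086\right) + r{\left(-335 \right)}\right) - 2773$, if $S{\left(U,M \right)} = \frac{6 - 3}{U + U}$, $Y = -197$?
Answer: $\frac{83569}{14} \approx 5969.2$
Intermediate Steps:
$B = 2$ ($B = -9 + 11 = 2$)
$S{\left(U,M \right)} = \frac{3}{2 U}$
$r{\left(P \right)} = - \frac{2755}{14}$ ($r{\left(P \right)} = -197 - \frac{3}{2 \left(-7\right)} = -197 - \frac{3}{2} \left(- \frac{1}{7}\right) = -197 - - \frac{3}{14} = -197 + \frac{3}{14} = - \frac{2755}{14}$)
$\left(\left(\left(59021 - 30996\right) - 19086\right) + r{\left(-335 \right)}\right) - 2773 = \left(\left(\left(59021 - 30996\right) - 19086\right) - \frac{2755}{14}\right) - 2773 = \left(\left(28025 - 19086\right) - \frac{2755}{14}\right) - 2773 = \left(8939 - \frac{2755}{14}\right) - 2773 = \frac{122391}{14} - 2773 = \frac{83569}{14}$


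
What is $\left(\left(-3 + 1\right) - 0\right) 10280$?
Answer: $-20560$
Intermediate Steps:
$\left(\left(-3 + 1\right) - 0\right) 10280 = \left(-2 + 0\right) 10280 = \left(-2\right) 10280 = -20560$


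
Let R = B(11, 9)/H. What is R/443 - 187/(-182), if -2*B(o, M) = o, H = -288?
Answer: 23859209/23220288 ≈ 1.0275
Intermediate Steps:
B(o, M) = -o/2
R = 11/576 (R = -½*11/(-288) = -11/2*(-1/288) = 11/576 ≈ 0.019097)
R/443 - 187/(-182) = (11/576)/443 - 187/(-182) = (11/576)*(1/443) - 187*(-1/182) = 11/255168 + 187/182 = 23859209/23220288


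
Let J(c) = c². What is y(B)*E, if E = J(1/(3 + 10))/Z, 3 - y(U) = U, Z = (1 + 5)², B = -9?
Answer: 1/507 ≈ 0.0019724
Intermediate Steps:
Z = 36 (Z = 6² = 36)
y(U) = 3 - U
E = 1/6084 (E = (1/(3 + 10))²/36 = (1/13)²*(1/36) = (1/169)*(1/36) = 1/6084 ≈ 0.00016437)
y(B)*E = (3 - 1*(-9))*(1/6084) = (3 + 9)*(1/6084) = 12*(1/6084) = 1/507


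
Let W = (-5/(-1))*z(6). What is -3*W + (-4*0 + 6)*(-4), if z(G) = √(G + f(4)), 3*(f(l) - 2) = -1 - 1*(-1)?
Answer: -24 - 30*√2 ≈ -66.426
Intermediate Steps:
f(l) = 2 (f(l) = 2 + (-1 - 1*(-1))/3 = 2 + (-1 + 1)/3 = 2 + (⅓)*0 = 2 + 0 = 2)
z(G) = √(2 + G) (z(G) = √(G + 2) = √(2 + G))
W = 10*√2 (W = (-5/(-1))*√(2 + 6) = (-5*(-1))*√8 = 5*(2*√2) = 10*√2 ≈ 14.142)
-3*W + (-4*0 + 6)*(-4) = -30*√2 + (-4*0 + 6)*(-4) = -30*√2 + (0 + 6)*(-4) = -30*√2 + 6*(-4) = -30*√2 - 24 = -24 - 30*√2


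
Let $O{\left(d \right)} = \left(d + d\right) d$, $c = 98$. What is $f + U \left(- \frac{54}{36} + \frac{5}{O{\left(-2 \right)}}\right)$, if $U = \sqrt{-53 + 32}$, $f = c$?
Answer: $98 - \frac{7 i \sqrt{21}}{8} \approx 98.0 - 4.0098 i$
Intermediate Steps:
$f = 98$
$O{\left(d \right)} = 2 d^{2}$ ($O{\left(d \right)} = 2 d d = 2 d^{2}$)
$U = i \sqrt{21}$ ($U = \sqrt{-21} = i \sqrt{21} \approx 4.5826 i$)
$f + U \left(- \frac{54}{36} + \frac{5}{O{\left(-2 \right)}}\right) = 98 + i \sqrt{21} \left(- \frac{54}{36} + \frac{5}{2 \left(-2\right)^{2}}\right) = 98 + i \sqrt{21} \left(\left(-54\right) \frac{1}{36} + \frac{5}{2 \cdot 4}\right) = 98 + i \sqrt{21} \left(- \frac{3}{2} + \frac{5}{8}\right) = 98 + i \sqrt{21} \left(- \frac{7}{8}\right) = 98 - \frac{7 i \sqrt{21}}{8}$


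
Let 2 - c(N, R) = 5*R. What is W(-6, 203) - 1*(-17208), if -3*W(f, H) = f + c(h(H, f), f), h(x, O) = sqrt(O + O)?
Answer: 51598/3 ≈ 17199.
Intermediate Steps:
h(x, O) = sqrt(2)*sqrt(O) (h(x, O) = sqrt(2*O) = sqrt(2)*sqrt(O))
c(N, R) = 2 - 5*R
W(f, H) = -2/3 + 4*f/3 (W(f, H) = -(f + (2 - 5*f))/3 = -(2 - 4*f)/3 = -2/3 + 4*f/3)
W(-6, 203) - 1*(-17208) = (-2/3 + (4/3)*(-6)) - 1*(-17208) = (-2/3 - 8) + 17208 = -26/3 + 17208 = 51598/3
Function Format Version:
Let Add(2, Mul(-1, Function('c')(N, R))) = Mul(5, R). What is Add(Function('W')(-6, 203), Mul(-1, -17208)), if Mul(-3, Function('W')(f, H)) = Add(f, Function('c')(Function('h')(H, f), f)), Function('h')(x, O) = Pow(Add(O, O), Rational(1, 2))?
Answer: Rational(51598, 3) ≈ 17199.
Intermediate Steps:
Function('h')(x, O) = Mul(Pow(2, Rational(1, 2)), Pow(O, Rational(1, 2))) (Function('h')(x, O) = Pow(Mul(2, O), Rational(1, 2)) = Mul(Pow(2, Rational(1, 2)), Pow(O, Rational(1, 2))))
Function('c')(N, R) = Add(2, Mul(-5, R)) (Function('c')(N, R) = Add(2, Mul(-1, Mul(5, R))) = Add(2, Mul(-5, R)))
Function('W')(f, H) = Add(Rational(-2, 3), Mul(Rational(4, 3), f)) (Function('W')(f, H) = Mul(Rational(-1, 3), Add(f, Add(2, Mul(-5, f)))) = Mul(Rational(-1, 3), Add(2, Mul(-4, f))) = Add(Rational(-2, 3), Mul(Rational(4, 3), f)))
Add(Function('W')(-6, 203), Mul(-1, -17208)) = Add(Add(Rational(-2, 3), Mul(Rational(4, 3), -6)), Mul(-1, -17208)) = Add(Add(Rational(-2, 3), -8), 17208) = Add(Rational(-26, 3), 17208) = Rational(51598, 3)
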